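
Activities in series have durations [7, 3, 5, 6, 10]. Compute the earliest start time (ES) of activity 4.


Activity 4 starts after activities 1 through 3 complete.
Predecessor durations: [7, 3, 5]
ES = 7 + 3 + 5 = 15

15


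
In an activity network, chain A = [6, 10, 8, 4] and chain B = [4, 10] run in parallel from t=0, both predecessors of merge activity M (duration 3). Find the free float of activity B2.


ES(B2) = sum of predecessors on chain B = 4
EF(B2) = ES + duration = 4 + 10 = 14
Successor of B2 is M. ES(M) = max(sum(A), sum(B)) = max(28, 14) = 28
Free float = ES(successor) - EF(current) = 28 - 14 = 14

14


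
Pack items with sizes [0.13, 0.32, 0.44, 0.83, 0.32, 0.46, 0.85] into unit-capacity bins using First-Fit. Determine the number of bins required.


Place items sequentially using First-Fit:
  Item 0.13 -> new Bin 1
  Item 0.32 -> Bin 1 (now 0.45)
  Item 0.44 -> Bin 1 (now 0.89)
  Item 0.83 -> new Bin 2
  Item 0.32 -> new Bin 3
  Item 0.46 -> Bin 3 (now 0.78)
  Item 0.85 -> new Bin 4
Total bins used = 4

4


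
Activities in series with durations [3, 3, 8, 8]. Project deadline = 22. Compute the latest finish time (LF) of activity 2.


LF(activity 2) = deadline - sum of successor durations
Successors: activities 3 through 4 with durations [8, 8]
Sum of successor durations = 16
LF = 22 - 16 = 6

6


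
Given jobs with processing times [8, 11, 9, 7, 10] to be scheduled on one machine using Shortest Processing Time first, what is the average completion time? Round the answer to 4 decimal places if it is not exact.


Sort jobs by processing time (SPT order): [7, 8, 9, 10, 11]
Compute completion times sequentially:
  Job 1: processing = 7, completes at 7
  Job 2: processing = 8, completes at 15
  Job 3: processing = 9, completes at 24
  Job 4: processing = 10, completes at 34
  Job 5: processing = 11, completes at 45
Sum of completion times = 125
Average completion time = 125/5 = 25.0

25.0


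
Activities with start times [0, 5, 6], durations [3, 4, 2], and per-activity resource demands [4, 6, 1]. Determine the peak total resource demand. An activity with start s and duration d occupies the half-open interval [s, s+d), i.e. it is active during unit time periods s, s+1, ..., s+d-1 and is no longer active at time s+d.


Each activity i is active on [start_i, start_i + duration_i).
Compute total resource usage per time slot:
  t=0: active resources = [4], total = 4
  t=1: active resources = [4], total = 4
  t=2: active resources = [4], total = 4
  t=3: active resources = [], total = 0
  t=4: active resources = [], total = 0
  t=5: active resources = [6], total = 6
  t=6: active resources = [6, 1], total = 7
  t=7: active resources = [6, 1], total = 7
  t=8: active resources = [6], total = 6
Peak resource demand = 7

7


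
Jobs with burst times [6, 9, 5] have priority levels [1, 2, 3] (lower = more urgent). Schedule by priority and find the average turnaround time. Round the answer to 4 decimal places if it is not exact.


Sort by priority (ascending = highest first):
Order: [(1, 6), (2, 9), (3, 5)]
Completion times:
  Priority 1, burst=6, C=6
  Priority 2, burst=9, C=15
  Priority 3, burst=5, C=20
Average turnaround = 41/3 = 13.6667

13.6667


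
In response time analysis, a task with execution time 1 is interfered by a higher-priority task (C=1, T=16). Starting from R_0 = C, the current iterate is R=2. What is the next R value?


R_next = C + ceil(R_prev / T_hp) * C_hp
ceil(2 / 16) = ceil(0.125) = 1
Interference = 1 * 1 = 1
R_next = 1 + 1 = 2
R_next = R_prev, so the iteration has converged (response time = 2).

2


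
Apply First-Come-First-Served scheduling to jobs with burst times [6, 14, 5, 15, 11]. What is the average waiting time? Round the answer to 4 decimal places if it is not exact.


FCFS order (as given): [6, 14, 5, 15, 11]
Waiting times:
  Job 1: wait = 0
  Job 2: wait = 6
  Job 3: wait = 20
  Job 4: wait = 25
  Job 5: wait = 40
Sum of waiting times = 91
Average waiting time = 91/5 = 18.2

18.2


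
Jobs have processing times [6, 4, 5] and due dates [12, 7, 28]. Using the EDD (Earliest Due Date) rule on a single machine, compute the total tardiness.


Sort by due date (EDD order): [(4, 7), (6, 12), (5, 28)]
Compute completion times and tardiness:
  Job 1: p=4, d=7, C=4, tardiness=max(0,4-7)=0
  Job 2: p=6, d=12, C=10, tardiness=max(0,10-12)=0
  Job 3: p=5, d=28, C=15, tardiness=max(0,15-28)=0
Total tardiness = 0

0


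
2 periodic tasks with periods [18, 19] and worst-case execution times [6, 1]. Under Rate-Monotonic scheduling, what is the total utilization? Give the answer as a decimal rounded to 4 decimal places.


Compute individual utilizations (exact fractions):
  Task 1: C/T = 6/18 = 1/3 (approx. 0.3333)
  Task 2: C/T = 1/19 (approx. 0.0526)
Total utilization U = 1/3 + 1/19 = 22/57
Rounded to 4 decimal places: U = 0.3860
RM (Liu & Layland) bound for 2 tasks = 0.828427; compare with U = 22/57 (approx. 0.385965)
U <= bound, so schedulable by RM sufficient condition.

0.3860


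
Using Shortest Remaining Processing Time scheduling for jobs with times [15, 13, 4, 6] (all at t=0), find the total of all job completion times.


Since all jobs arrive at t=0, SRPT equals SPT ordering.
SPT order: [4, 6, 13, 15]
Completion times:
  Job 1: p=4, C=4
  Job 2: p=6, C=10
  Job 3: p=13, C=23
  Job 4: p=15, C=38
Total completion time = 4 + 10 + 23 + 38 = 75

75


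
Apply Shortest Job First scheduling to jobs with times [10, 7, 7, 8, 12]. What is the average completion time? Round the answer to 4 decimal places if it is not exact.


SJF order (ascending): [7, 7, 8, 10, 12]
Completion times:
  Job 1: burst=7, C=7
  Job 2: burst=7, C=14
  Job 3: burst=8, C=22
  Job 4: burst=10, C=32
  Job 5: burst=12, C=44
Average completion = 119/5 = 23.8

23.8


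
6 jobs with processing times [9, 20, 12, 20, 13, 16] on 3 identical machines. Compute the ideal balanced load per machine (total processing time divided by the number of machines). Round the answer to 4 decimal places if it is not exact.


Total processing time = 9 + 20 + 12 + 20 + 13 + 16 = 90
Number of machines = 3
Ideal balanced load = 90 / 3 = 30.0

30.0


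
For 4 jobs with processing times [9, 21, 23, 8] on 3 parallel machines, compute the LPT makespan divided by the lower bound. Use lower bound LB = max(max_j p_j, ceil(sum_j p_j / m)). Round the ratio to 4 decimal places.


LPT order: [23, 21, 9, 8]
Machine loads after assignment: [23, 21, 17]
LPT makespan = 23
Lower bound = max(max_job, ceil(total/3)) = max(23, 21) = 23
Ratio = 23 / 23 = 1.0

1.0


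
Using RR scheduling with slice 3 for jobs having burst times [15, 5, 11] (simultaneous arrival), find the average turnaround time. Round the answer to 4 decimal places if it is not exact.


Time quantum = 3
Execution trace:
  J1 runs 3 units, time = 3
  J2 runs 3 units, time = 6
  J3 runs 3 units, time = 9
  J1 runs 3 units, time = 12
  J2 runs 2 units, time = 14
  J3 runs 3 units, time = 17
  J1 runs 3 units, time = 20
  J3 runs 3 units, time = 23
  J1 runs 3 units, time = 26
  J3 runs 2 units, time = 28
  J1 runs 3 units, time = 31
Finish times: [31, 14, 28]
Average turnaround = 73/3 = 24.3333

24.3333


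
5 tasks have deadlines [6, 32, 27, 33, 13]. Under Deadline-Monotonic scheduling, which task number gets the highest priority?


Sort tasks by relative deadline (ascending):
  Task 1: deadline = 6
  Task 5: deadline = 13
  Task 3: deadline = 27
  Task 2: deadline = 32
  Task 4: deadline = 33
Priority order (highest first): [1, 5, 3, 2, 4]
Highest priority task = 1

1


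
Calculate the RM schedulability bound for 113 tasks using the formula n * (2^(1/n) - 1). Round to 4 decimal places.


Compute 2^(1/113) = 1.0061528976
Subtract 1: 1.0061528976 - 1 = 0.0061528976
Multiply by n: 113 * 0.0061528976 = 0.6952774288
Round to 4 dp: 0.6953

0.6953


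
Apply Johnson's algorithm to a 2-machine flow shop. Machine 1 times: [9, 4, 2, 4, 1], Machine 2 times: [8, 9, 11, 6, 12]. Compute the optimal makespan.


Apply Johnson's rule:
  Group 1 (a <= b): [(5, 1, 12), (3, 2, 11), (2, 4, 9), (4, 4, 6)]
  Group 2 (a > b): [(1, 9, 8)]
Optimal job order: [5, 3, 2, 4, 1]
Schedule:
  Job 5: M1 done at 1, M2 done at 13
  Job 3: M1 done at 3, M2 done at 24
  Job 2: M1 done at 7, M2 done at 33
  Job 4: M1 done at 11, M2 done at 39
  Job 1: M1 done at 20, M2 done at 47
Makespan = 47

47


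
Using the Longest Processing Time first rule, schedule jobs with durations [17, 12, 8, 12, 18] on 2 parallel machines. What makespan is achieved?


Sort jobs in decreasing order (LPT): [18, 17, 12, 12, 8]
Assign each job to the least loaded machine:
  Machine 1: jobs [18, 12], load = 30
  Machine 2: jobs [17, 12, 8], load = 37
Makespan = max load = 37

37


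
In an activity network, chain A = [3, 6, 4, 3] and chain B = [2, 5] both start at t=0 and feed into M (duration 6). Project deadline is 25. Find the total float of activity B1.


Forward pass: ES(B1) = sum of predecessors on chain B = 0
EF = ES + duration = 0 + 2 = 2
Backward pass: LF(M) = deadline = 25; LS(M) = 25 - 6 = 19
LF(B1) = LS(M) - sum(successors on chain B) = 19 - 5 = 14
LS = LF - duration = 14 - 2 = 12
Total float = LS - ES = 12 - 0 = 12

12


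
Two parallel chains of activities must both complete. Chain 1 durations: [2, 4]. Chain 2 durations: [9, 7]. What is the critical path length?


Path A total = 2 + 4 = 6
Path B total = 9 + 7 = 16
Critical path = longest path = max(6, 16) = 16

16


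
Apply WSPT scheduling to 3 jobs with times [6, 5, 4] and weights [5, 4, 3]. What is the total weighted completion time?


Compute p/w ratios and sort ascending (WSPT): [(6, 5), (5, 4), (4, 3)]
Compute weighted completion times:
  Job (p=6,w=5): C=6, w*C=5*6=30
  Job (p=5,w=4): C=11, w*C=4*11=44
  Job (p=4,w=3): C=15, w*C=3*15=45
Total weighted completion time = 119

119


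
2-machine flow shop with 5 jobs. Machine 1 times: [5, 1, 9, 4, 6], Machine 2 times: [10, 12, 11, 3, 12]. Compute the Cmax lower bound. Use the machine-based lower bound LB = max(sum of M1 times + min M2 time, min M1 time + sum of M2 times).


LB1 = sum(M1 times) + min(M2 times) = 25 + 3 = 28
LB2 = min(M1 times) + sum(M2 times) = 1 + 48 = 49
Lower bound = max(LB1, LB2) = max(28, 49) = 49

49


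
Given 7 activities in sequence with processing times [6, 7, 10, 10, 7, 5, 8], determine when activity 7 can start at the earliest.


Activity 7 starts after activities 1 through 6 complete.
Predecessor durations: [6, 7, 10, 10, 7, 5]
ES = 6 + 7 + 10 + 10 + 7 + 5 = 45

45


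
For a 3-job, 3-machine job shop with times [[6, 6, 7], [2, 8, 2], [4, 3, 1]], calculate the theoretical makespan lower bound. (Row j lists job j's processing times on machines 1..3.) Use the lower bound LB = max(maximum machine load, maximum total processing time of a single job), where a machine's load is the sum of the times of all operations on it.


Machine loads:
  Machine 1: 6 + 2 + 4 = 12
  Machine 2: 6 + 8 + 3 = 17
  Machine 3: 7 + 2 + 1 = 10
Max machine load = 17
Job totals:
  Job 1: 19
  Job 2: 12
  Job 3: 8
Max job total = 19
Lower bound = max(17, 19) = 19

19


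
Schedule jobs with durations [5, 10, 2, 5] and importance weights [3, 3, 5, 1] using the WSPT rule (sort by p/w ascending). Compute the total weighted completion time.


Compute p/w ratios and sort ascending (WSPT): [(2, 5), (5, 3), (10, 3), (5, 1)]
Compute weighted completion times:
  Job (p=2,w=5): C=2, w*C=5*2=10
  Job (p=5,w=3): C=7, w*C=3*7=21
  Job (p=10,w=3): C=17, w*C=3*17=51
  Job (p=5,w=1): C=22, w*C=1*22=22
Total weighted completion time = 104

104


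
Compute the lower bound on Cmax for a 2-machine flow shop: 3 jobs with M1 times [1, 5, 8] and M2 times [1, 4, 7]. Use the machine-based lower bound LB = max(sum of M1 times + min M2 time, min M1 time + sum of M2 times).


LB1 = sum(M1 times) + min(M2 times) = 14 + 1 = 15
LB2 = min(M1 times) + sum(M2 times) = 1 + 12 = 13
Lower bound = max(LB1, LB2) = max(15, 13) = 15

15


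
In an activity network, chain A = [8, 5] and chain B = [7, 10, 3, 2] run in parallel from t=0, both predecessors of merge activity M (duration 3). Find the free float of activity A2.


ES(A2) = sum of predecessors on chain A = 8
EF(A2) = ES + duration = 8 + 5 = 13
Successor of A2 is M. ES(M) = max(sum(A), sum(B)) = max(13, 22) = 22
Free float = ES(successor) - EF(current) = 22 - 13 = 9

9


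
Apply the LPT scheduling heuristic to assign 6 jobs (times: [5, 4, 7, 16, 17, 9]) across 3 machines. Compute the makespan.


Sort jobs in decreasing order (LPT): [17, 16, 9, 7, 5, 4]
Assign each job to the least loaded machine:
  Machine 1: jobs [17], load = 17
  Machine 2: jobs [16, 5], load = 21
  Machine 3: jobs [9, 7, 4], load = 20
Makespan = max load = 21

21


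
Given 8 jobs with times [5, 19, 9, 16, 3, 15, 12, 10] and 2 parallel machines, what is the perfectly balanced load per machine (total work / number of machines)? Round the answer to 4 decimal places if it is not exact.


Total processing time = 5 + 19 + 9 + 16 + 3 + 15 + 12 + 10 = 89
Number of machines = 2
Ideal balanced load = 89 / 2 = 44.5

44.5


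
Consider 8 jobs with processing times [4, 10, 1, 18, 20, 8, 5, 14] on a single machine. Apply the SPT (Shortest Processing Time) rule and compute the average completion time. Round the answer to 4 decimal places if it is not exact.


Sort jobs by processing time (SPT order): [1, 4, 5, 8, 10, 14, 18, 20]
Compute completion times sequentially:
  Job 1: processing = 1, completes at 1
  Job 2: processing = 4, completes at 5
  Job 3: processing = 5, completes at 10
  Job 4: processing = 8, completes at 18
  Job 5: processing = 10, completes at 28
  Job 6: processing = 14, completes at 42
  Job 7: processing = 18, completes at 60
  Job 8: processing = 20, completes at 80
Sum of completion times = 244
Average completion time = 244/8 = 30.5

30.5


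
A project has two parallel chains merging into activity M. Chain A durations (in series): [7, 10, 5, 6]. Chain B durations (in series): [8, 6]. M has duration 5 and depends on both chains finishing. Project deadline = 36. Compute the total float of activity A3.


Forward pass: ES(A3) = sum of predecessors on chain A = 17
EF = ES + duration = 17 + 5 = 22
Backward pass: LF(M) = deadline = 36; LS(M) = 36 - 5 = 31
LF(A3) = LS(M) - sum(successors on chain A) = 31 - 6 = 25
LS = LF - duration = 25 - 5 = 20
Total float = LS - ES = 20 - 17 = 3

3


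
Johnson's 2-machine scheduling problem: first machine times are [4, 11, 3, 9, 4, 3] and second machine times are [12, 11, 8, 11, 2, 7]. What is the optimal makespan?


Apply Johnson's rule:
  Group 1 (a <= b): [(3, 3, 8), (6, 3, 7), (1, 4, 12), (4, 9, 11), (2, 11, 11)]
  Group 2 (a > b): [(5, 4, 2)]
Optimal job order: [3, 6, 1, 4, 2, 5]
Schedule:
  Job 3: M1 done at 3, M2 done at 11
  Job 6: M1 done at 6, M2 done at 18
  Job 1: M1 done at 10, M2 done at 30
  Job 4: M1 done at 19, M2 done at 41
  Job 2: M1 done at 30, M2 done at 52
  Job 5: M1 done at 34, M2 done at 54
Makespan = 54

54


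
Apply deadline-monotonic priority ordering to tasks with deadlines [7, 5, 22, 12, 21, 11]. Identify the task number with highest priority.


Sort tasks by relative deadline (ascending):
  Task 2: deadline = 5
  Task 1: deadline = 7
  Task 6: deadline = 11
  Task 4: deadline = 12
  Task 5: deadline = 21
  Task 3: deadline = 22
Priority order (highest first): [2, 1, 6, 4, 5, 3]
Highest priority task = 2

2


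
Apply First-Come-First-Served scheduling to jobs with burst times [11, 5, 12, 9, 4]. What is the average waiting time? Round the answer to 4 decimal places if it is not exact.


FCFS order (as given): [11, 5, 12, 9, 4]
Waiting times:
  Job 1: wait = 0
  Job 2: wait = 11
  Job 3: wait = 16
  Job 4: wait = 28
  Job 5: wait = 37
Sum of waiting times = 92
Average waiting time = 92/5 = 18.4

18.4


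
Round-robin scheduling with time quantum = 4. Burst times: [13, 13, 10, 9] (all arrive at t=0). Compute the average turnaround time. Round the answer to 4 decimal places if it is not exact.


Time quantum = 4
Execution trace:
  J1 runs 4 units, time = 4
  J2 runs 4 units, time = 8
  J3 runs 4 units, time = 12
  J4 runs 4 units, time = 16
  J1 runs 4 units, time = 20
  J2 runs 4 units, time = 24
  J3 runs 4 units, time = 28
  J4 runs 4 units, time = 32
  J1 runs 4 units, time = 36
  J2 runs 4 units, time = 40
  J3 runs 2 units, time = 42
  J4 runs 1 units, time = 43
  J1 runs 1 units, time = 44
  J2 runs 1 units, time = 45
Finish times: [44, 45, 42, 43]
Average turnaround = 174/4 = 43.5

43.5


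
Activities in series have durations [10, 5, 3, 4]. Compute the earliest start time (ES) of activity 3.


Activity 3 starts after activities 1 through 2 complete.
Predecessor durations: [10, 5]
ES = 10 + 5 = 15

15


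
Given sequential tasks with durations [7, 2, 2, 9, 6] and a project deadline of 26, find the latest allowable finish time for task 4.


LF(activity 4) = deadline - sum of successor durations
Successors: activities 5 through 5 with durations [6]
Sum of successor durations = 6
LF = 26 - 6 = 20

20


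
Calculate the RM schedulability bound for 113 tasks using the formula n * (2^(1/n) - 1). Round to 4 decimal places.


Compute 2^(1/113) = 1.0061528976
Subtract 1: 1.0061528976 - 1 = 0.0061528976
Multiply by n: 113 * 0.0061528976 = 0.6952774288
Round to 4 dp: 0.6953

0.6953


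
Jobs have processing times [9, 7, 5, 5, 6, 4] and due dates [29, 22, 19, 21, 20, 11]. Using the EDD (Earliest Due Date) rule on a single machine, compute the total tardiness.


Sort by due date (EDD order): [(4, 11), (5, 19), (6, 20), (5, 21), (7, 22), (9, 29)]
Compute completion times and tardiness:
  Job 1: p=4, d=11, C=4, tardiness=max(0,4-11)=0
  Job 2: p=5, d=19, C=9, tardiness=max(0,9-19)=0
  Job 3: p=6, d=20, C=15, tardiness=max(0,15-20)=0
  Job 4: p=5, d=21, C=20, tardiness=max(0,20-21)=0
  Job 5: p=7, d=22, C=27, tardiness=max(0,27-22)=5
  Job 6: p=9, d=29, C=36, tardiness=max(0,36-29)=7
Total tardiness = 12

12


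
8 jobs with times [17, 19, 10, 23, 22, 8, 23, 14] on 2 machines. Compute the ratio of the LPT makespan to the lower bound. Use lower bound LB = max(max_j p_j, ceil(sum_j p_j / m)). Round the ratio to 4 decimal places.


LPT order: [23, 23, 22, 19, 17, 14, 10, 8]
Machine loads after assignment: [69, 67]
LPT makespan = 69
Lower bound = max(max_job, ceil(total/2)) = max(23, 68) = 68
Ratio = 69 / 68 = 1.0147

1.0147


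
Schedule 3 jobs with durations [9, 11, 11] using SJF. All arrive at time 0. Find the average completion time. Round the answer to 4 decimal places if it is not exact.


SJF order (ascending): [9, 11, 11]
Completion times:
  Job 1: burst=9, C=9
  Job 2: burst=11, C=20
  Job 3: burst=11, C=31
Average completion = 60/3 = 20.0

20.0


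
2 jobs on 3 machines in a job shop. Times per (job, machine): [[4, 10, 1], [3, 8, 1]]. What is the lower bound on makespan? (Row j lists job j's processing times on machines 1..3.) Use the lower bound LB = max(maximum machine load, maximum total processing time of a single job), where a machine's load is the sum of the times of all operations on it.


Machine loads:
  Machine 1: 4 + 3 = 7
  Machine 2: 10 + 8 = 18
  Machine 3: 1 + 1 = 2
Max machine load = 18
Job totals:
  Job 1: 15
  Job 2: 12
Max job total = 15
Lower bound = max(18, 15) = 18

18


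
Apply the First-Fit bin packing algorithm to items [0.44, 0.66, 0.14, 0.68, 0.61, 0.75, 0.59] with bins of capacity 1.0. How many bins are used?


Place items sequentially using First-Fit:
  Item 0.44 -> new Bin 1
  Item 0.66 -> new Bin 2
  Item 0.14 -> Bin 1 (now 0.58)
  Item 0.68 -> new Bin 3
  Item 0.61 -> new Bin 4
  Item 0.75 -> new Bin 5
  Item 0.59 -> new Bin 6
Total bins used = 6

6


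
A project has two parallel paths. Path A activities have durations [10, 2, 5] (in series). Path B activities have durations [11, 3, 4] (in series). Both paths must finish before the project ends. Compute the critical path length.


Path A total = 10 + 2 + 5 = 17
Path B total = 11 + 3 + 4 = 18
Critical path = longest path = max(17, 18) = 18

18


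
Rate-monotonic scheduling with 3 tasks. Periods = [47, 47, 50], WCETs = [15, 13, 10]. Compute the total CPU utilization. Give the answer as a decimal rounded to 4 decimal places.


Compute individual utilizations (exact fractions):
  Task 1: C/T = 15/47 (approx. 0.3191)
  Task 2: C/T = 13/47 (approx. 0.2766)
  Task 3: C/T = 10/50 = 1/5 (approx. 0.2)
Total utilization U = 15/47 + 13/47 + 1/5 = 187/235
Rounded to 4 decimal places: U = 0.7957
RM (Liu & Layland) bound for 3 tasks = 0.779763; compare with U = 187/235 (approx. 0.795745)
bound < U <= 1, so the RM sufficient condition is not met (inconclusive; an exact test such as response-time analysis is needed).

0.7957


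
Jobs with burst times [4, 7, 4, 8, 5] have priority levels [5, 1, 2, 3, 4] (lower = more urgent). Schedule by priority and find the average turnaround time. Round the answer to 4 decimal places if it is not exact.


Sort by priority (ascending = highest first):
Order: [(1, 7), (2, 4), (3, 8), (4, 5), (5, 4)]
Completion times:
  Priority 1, burst=7, C=7
  Priority 2, burst=4, C=11
  Priority 3, burst=8, C=19
  Priority 4, burst=5, C=24
  Priority 5, burst=4, C=28
Average turnaround = 89/5 = 17.8

17.8


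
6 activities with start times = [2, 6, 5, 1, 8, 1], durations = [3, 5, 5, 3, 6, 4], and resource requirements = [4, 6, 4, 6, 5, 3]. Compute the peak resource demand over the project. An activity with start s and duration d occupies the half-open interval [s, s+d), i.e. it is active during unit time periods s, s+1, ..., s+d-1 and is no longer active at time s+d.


Each activity i is active on [start_i, start_i + duration_i).
Compute total resource usage per time slot:
  t=0: active resources = [], total = 0
  t=1: active resources = [6, 3], total = 9
  t=2: active resources = [4, 6, 3], total = 13
  t=3: active resources = [4, 6, 3], total = 13
  t=4: active resources = [4, 3], total = 7
  t=5: active resources = [4], total = 4
  t=6: active resources = [6, 4], total = 10
  t=7: active resources = [6, 4], total = 10
  t=8: active resources = [6, 4, 5], total = 15
  t=9: active resources = [6, 4, 5], total = 15
  t=10: active resources = [6, 5], total = 11
  t=11: active resources = [5], total = 5
  t=12: active resources = [5], total = 5
  t=13: active resources = [5], total = 5
Peak resource demand = 15

15


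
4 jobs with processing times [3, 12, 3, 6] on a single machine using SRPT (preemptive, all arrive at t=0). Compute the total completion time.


Since all jobs arrive at t=0, SRPT equals SPT ordering.
SPT order: [3, 3, 6, 12]
Completion times:
  Job 1: p=3, C=3
  Job 2: p=3, C=6
  Job 3: p=6, C=12
  Job 4: p=12, C=24
Total completion time = 3 + 6 + 12 + 24 = 45

45


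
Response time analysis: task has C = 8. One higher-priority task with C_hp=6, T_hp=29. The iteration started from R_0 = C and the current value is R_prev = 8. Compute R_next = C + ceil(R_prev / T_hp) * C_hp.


R_next = C + ceil(R_prev / T_hp) * C_hp
ceil(8 / 29) = ceil(0.2759) = 1
Interference = 1 * 6 = 6
R_next = 8 + 6 = 14

14


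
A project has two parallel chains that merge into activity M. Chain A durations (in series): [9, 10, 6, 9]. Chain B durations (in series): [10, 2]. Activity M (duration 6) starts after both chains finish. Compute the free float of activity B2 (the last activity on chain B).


ES(B2) = sum of predecessors on chain B = 10
EF(B2) = ES + duration = 10 + 2 = 12
Successor of B2 is M. ES(M) = max(sum(A), sum(B)) = max(34, 12) = 34
Free float = ES(successor) - EF(current) = 34 - 12 = 22

22


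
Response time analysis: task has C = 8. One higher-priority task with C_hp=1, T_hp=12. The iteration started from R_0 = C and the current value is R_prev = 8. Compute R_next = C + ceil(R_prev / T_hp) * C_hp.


R_next = C + ceil(R_prev / T_hp) * C_hp
ceil(8 / 12) = ceil(0.6667) = 1
Interference = 1 * 1 = 1
R_next = 8 + 1 = 9

9


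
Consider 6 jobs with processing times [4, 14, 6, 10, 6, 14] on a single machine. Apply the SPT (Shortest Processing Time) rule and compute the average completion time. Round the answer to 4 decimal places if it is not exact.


Sort jobs by processing time (SPT order): [4, 6, 6, 10, 14, 14]
Compute completion times sequentially:
  Job 1: processing = 4, completes at 4
  Job 2: processing = 6, completes at 10
  Job 3: processing = 6, completes at 16
  Job 4: processing = 10, completes at 26
  Job 5: processing = 14, completes at 40
  Job 6: processing = 14, completes at 54
Sum of completion times = 150
Average completion time = 150/6 = 25.0

25.0


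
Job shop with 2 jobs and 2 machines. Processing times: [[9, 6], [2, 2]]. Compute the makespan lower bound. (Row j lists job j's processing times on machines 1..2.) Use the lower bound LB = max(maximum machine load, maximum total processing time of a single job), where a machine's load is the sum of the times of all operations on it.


Machine loads:
  Machine 1: 9 + 2 = 11
  Machine 2: 6 + 2 = 8
Max machine load = 11
Job totals:
  Job 1: 15
  Job 2: 4
Max job total = 15
Lower bound = max(11, 15) = 15

15


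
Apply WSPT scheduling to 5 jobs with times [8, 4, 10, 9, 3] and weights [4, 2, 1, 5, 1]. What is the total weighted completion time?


Compute p/w ratios and sort ascending (WSPT): [(9, 5), (8, 4), (4, 2), (3, 1), (10, 1)]
Compute weighted completion times:
  Job (p=9,w=5): C=9, w*C=5*9=45
  Job (p=8,w=4): C=17, w*C=4*17=68
  Job (p=4,w=2): C=21, w*C=2*21=42
  Job (p=3,w=1): C=24, w*C=1*24=24
  Job (p=10,w=1): C=34, w*C=1*34=34
Total weighted completion time = 213

213


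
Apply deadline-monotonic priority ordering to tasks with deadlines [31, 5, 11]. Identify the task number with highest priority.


Sort tasks by relative deadline (ascending):
  Task 2: deadline = 5
  Task 3: deadline = 11
  Task 1: deadline = 31
Priority order (highest first): [2, 3, 1]
Highest priority task = 2

2


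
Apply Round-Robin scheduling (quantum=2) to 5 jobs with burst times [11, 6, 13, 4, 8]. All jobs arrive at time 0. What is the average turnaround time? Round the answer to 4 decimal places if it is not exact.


Time quantum = 2
Execution trace:
  J1 runs 2 units, time = 2
  J2 runs 2 units, time = 4
  J3 runs 2 units, time = 6
  J4 runs 2 units, time = 8
  J5 runs 2 units, time = 10
  J1 runs 2 units, time = 12
  J2 runs 2 units, time = 14
  J3 runs 2 units, time = 16
  J4 runs 2 units, time = 18
  J5 runs 2 units, time = 20
  J1 runs 2 units, time = 22
  J2 runs 2 units, time = 24
  J3 runs 2 units, time = 26
  J5 runs 2 units, time = 28
  J1 runs 2 units, time = 30
  J3 runs 2 units, time = 32
  J5 runs 2 units, time = 34
  J1 runs 2 units, time = 36
  J3 runs 2 units, time = 38
  J1 runs 1 units, time = 39
  J3 runs 2 units, time = 41
  J3 runs 1 units, time = 42
Finish times: [39, 24, 42, 18, 34]
Average turnaround = 157/5 = 31.4

31.4


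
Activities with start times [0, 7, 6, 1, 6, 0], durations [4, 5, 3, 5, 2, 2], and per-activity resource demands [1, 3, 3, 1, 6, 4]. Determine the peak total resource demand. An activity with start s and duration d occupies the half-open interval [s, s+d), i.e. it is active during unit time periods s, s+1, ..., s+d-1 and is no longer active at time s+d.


Each activity i is active on [start_i, start_i + duration_i).
Compute total resource usage per time slot:
  t=0: active resources = [1, 4], total = 5
  t=1: active resources = [1, 1, 4], total = 6
  t=2: active resources = [1, 1], total = 2
  t=3: active resources = [1, 1], total = 2
  t=4: active resources = [1], total = 1
  t=5: active resources = [1], total = 1
  t=6: active resources = [3, 6], total = 9
  t=7: active resources = [3, 3, 6], total = 12
  t=8: active resources = [3, 3], total = 6
  t=9: active resources = [3], total = 3
  t=10: active resources = [3], total = 3
  t=11: active resources = [3], total = 3
Peak resource demand = 12

12


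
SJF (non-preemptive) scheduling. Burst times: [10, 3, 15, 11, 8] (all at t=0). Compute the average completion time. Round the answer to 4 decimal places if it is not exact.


SJF order (ascending): [3, 8, 10, 11, 15]
Completion times:
  Job 1: burst=3, C=3
  Job 2: burst=8, C=11
  Job 3: burst=10, C=21
  Job 4: burst=11, C=32
  Job 5: burst=15, C=47
Average completion = 114/5 = 22.8

22.8


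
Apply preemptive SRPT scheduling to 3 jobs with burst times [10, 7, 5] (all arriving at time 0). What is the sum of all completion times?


Since all jobs arrive at t=0, SRPT equals SPT ordering.
SPT order: [5, 7, 10]
Completion times:
  Job 1: p=5, C=5
  Job 2: p=7, C=12
  Job 3: p=10, C=22
Total completion time = 5 + 12 + 22 = 39

39


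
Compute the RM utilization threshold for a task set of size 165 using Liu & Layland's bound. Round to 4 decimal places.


Compute 2^(1/165) = 1.0042097281
Subtract 1: 1.0042097281 - 1 = 0.0042097281
Multiply by n: 165 * 0.0042097281 = 0.6946051365
Round to 4 dp: 0.6946

0.6946


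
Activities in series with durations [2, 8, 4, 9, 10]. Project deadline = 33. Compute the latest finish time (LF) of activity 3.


LF(activity 3) = deadline - sum of successor durations
Successors: activities 4 through 5 with durations [9, 10]
Sum of successor durations = 19
LF = 33 - 19 = 14

14


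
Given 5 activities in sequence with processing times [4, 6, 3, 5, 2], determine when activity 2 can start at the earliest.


Activity 2 starts after activities 1 through 1 complete.
Predecessor durations: [4]
ES = 4 = 4

4


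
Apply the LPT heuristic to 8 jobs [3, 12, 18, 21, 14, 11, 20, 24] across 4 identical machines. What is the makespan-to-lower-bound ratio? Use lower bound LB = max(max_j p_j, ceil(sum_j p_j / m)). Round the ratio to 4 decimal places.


LPT order: [24, 21, 20, 18, 14, 12, 11, 3]
Machine loads after assignment: [27, 32, 32, 32]
LPT makespan = 32
Lower bound = max(max_job, ceil(total/4)) = max(24, 31) = 31
Ratio = 32 / 31 = 1.0323

1.0323


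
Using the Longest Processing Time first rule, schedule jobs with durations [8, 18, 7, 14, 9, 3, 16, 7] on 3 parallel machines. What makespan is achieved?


Sort jobs in decreasing order (LPT): [18, 16, 14, 9, 8, 7, 7, 3]
Assign each job to the least loaded machine:
  Machine 1: jobs [18, 7], load = 25
  Machine 2: jobs [16, 8, 3], load = 27
  Machine 3: jobs [14, 9, 7], load = 30
Makespan = max load = 30

30


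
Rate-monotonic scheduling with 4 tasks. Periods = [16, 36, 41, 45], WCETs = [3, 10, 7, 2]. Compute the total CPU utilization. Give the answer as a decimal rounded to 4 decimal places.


Compute individual utilizations (exact fractions):
  Task 1: C/T = 3/16 (approx. 0.1875)
  Task 2: C/T = 10/36 = 5/18 (approx. 0.2778)
  Task 3: C/T = 7/41 (approx. 0.1707)
  Task 4: C/T = 2/45 (approx. 0.0444)
Total utilization U = 3/16 + 5/18 + 7/41 + 2/45 = 20087/29520
Rounded to 4 decimal places: U = 0.6805
RM (Liu & Layland) bound for 4 tasks = 0.756828; compare with U = 20087/29520 (approx. 0.680454)
U <= bound, so schedulable by RM sufficient condition.

0.6805


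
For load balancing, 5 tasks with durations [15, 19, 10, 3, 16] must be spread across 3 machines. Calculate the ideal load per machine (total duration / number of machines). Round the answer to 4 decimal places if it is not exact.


Total processing time = 15 + 19 + 10 + 3 + 16 = 63
Number of machines = 3
Ideal balanced load = 63 / 3 = 21.0

21.0


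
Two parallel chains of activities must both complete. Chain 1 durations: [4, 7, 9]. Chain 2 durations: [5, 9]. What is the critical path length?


Path A total = 4 + 7 + 9 = 20
Path B total = 5 + 9 = 14
Critical path = longest path = max(20, 14) = 20

20


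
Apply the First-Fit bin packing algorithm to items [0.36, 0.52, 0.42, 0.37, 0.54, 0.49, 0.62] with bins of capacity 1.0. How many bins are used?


Place items sequentially using First-Fit:
  Item 0.36 -> new Bin 1
  Item 0.52 -> Bin 1 (now 0.88)
  Item 0.42 -> new Bin 2
  Item 0.37 -> Bin 2 (now 0.79)
  Item 0.54 -> new Bin 3
  Item 0.49 -> new Bin 4
  Item 0.62 -> new Bin 5
Total bins used = 5

5


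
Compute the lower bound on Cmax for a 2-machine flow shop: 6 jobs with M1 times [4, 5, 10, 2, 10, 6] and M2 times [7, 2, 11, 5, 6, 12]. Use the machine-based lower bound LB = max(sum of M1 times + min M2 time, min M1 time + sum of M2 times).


LB1 = sum(M1 times) + min(M2 times) = 37 + 2 = 39
LB2 = min(M1 times) + sum(M2 times) = 2 + 43 = 45
Lower bound = max(LB1, LB2) = max(39, 45) = 45

45


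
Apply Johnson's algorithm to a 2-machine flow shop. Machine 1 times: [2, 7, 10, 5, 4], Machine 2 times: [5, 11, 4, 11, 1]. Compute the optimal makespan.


Apply Johnson's rule:
  Group 1 (a <= b): [(1, 2, 5), (4, 5, 11), (2, 7, 11)]
  Group 2 (a > b): [(3, 10, 4), (5, 4, 1)]
Optimal job order: [1, 4, 2, 3, 5]
Schedule:
  Job 1: M1 done at 2, M2 done at 7
  Job 4: M1 done at 7, M2 done at 18
  Job 2: M1 done at 14, M2 done at 29
  Job 3: M1 done at 24, M2 done at 33
  Job 5: M1 done at 28, M2 done at 34
Makespan = 34

34


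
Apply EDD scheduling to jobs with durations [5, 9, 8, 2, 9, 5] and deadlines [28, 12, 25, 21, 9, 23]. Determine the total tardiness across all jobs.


Sort by due date (EDD order): [(9, 9), (9, 12), (2, 21), (5, 23), (8, 25), (5, 28)]
Compute completion times and tardiness:
  Job 1: p=9, d=9, C=9, tardiness=max(0,9-9)=0
  Job 2: p=9, d=12, C=18, tardiness=max(0,18-12)=6
  Job 3: p=2, d=21, C=20, tardiness=max(0,20-21)=0
  Job 4: p=5, d=23, C=25, tardiness=max(0,25-23)=2
  Job 5: p=8, d=25, C=33, tardiness=max(0,33-25)=8
  Job 6: p=5, d=28, C=38, tardiness=max(0,38-28)=10
Total tardiness = 26

26


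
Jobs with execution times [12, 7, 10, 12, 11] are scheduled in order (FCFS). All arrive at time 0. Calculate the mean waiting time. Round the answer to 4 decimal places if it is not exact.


FCFS order (as given): [12, 7, 10, 12, 11]
Waiting times:
  Job 1: wait = 0
  Job 2: wait = 12
  Job 3: wait = 19
  Job 4: wait = 29
  Job 5: wait = 41
Sum of waiting times = 101
Average waiting time = 101/5 = 20.2

20.2


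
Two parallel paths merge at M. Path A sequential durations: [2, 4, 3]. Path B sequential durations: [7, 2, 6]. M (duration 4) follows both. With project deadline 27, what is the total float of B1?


Forward pass: ES(B1) = sum of predecessors on chain B = 0
EF = ES + duration = 0 + 7 = 7
Backward pass: LF(M) = deadline = 27; LS(M) = 27 - 4 = 23
LF(B1) = LS(M) - sum(successors on chain B) = 23 - 8 = 15
LS = LF - duration = 15 - 7 = 8
Total float = LS - ES = 8 - 0 = 8

8


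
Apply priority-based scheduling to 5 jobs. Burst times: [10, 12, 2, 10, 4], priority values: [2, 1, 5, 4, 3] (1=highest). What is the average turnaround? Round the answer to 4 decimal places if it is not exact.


Sort by priority (ascending = highest first):
Order: [(1, 12), (2, 10), (3, 4), (4, 10), (5, 2)]
Completion times:
  Priority 1, burst=12, C=12
  Priority 2, burst=10, C=22
  Priority 3, burst=4, C=26
  Priority 4, burst=10, C=36
  Priority 5, burst=2, C=38
Average turnaround = 134/5 = 26.8

26.8


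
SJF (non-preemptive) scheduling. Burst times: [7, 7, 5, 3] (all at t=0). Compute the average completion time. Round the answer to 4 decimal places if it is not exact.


SJF order (ascending): [3, 5, 7, 7]
Completion times:
  Job 1: burst=3, C=3
  Job 2: burst=5, C=8
  Job 3: burst=7, C=15
  Job 4: burst=7, C=22
Average completion = 48/4 = 12.0

12.0


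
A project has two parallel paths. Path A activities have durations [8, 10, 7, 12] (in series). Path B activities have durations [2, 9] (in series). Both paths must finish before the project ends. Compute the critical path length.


Path A total = 8 + 10 + 7 + 12 = 37
Path B total = 2 + 9 = 11
Critical path = longest path = max(37, 11) = 37

37


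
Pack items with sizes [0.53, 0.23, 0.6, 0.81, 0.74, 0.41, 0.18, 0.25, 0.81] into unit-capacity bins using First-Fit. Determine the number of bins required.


Place items sequentially using First-Fit:
  Item 0.53 -> new Bin 1
  Item 0.23 -> Bin 1 (now 0.76)
  Item 0.6 -> new Bin 2
  Item 0.81 -> new Bin 3
  Item 0.74 -> new Bin 4
  Item 0.41 -> new Bin 5
  Item 0.18 -> Bin 1 (now 0.94)
  Item 0.25 -> Bin 2 (now 0.85)
  Item 0.81 -> new Bin 6
Total bins used = 6

6


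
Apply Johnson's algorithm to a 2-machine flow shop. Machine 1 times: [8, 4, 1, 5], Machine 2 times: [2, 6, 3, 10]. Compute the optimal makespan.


Apply Johnson's rule:
  Group 1 (a <= b): [(3, 1, 3), (2, 4, 6), (4, 5, 10)]
  Group 2 (a > b): [(1, 8, 2)]
Optimal job order: [3, 2, 4, 1]
Schedule:
  Job 3: M1 done at 1, M2 done at 4
  Job 2: M1 done at 5, M2 done at 11
  Job 4: M1 done at 10, M2 done at 21
  Job 1: M1 done at 18, M2 done at 23
Makespan = 23

23


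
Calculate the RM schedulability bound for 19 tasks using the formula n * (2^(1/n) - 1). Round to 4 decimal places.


Compute 2^(1/19) = 1.0371550444
Subtract 1: 1.0371550444 - 1 = 0.0371550444
Multiply by n: 19 * 0.0371550444 = 0.7059458436
Round to 4 dp: 0.7059

0.7059


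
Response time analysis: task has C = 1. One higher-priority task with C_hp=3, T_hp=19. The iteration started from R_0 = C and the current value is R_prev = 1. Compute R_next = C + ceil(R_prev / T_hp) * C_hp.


R_next = C + ceil(R_prev / T_hp) * C_hp
ceil(1 / 19) = ceil(0.0526) = 1
Interference = 1 * 3 = 3
R_next = 1 + 3 = 4

4


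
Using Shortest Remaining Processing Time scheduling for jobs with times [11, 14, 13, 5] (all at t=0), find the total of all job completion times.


Since all jobs arrive at t=0, SRPT equals SPT ordering.
SPT order: [5, 11, 13, 14]
Completion times:
  Job 1: p=5, C=5
  Job 2: p=11, C=16
  Job 3: p=13, C=29
  Job 4: p=14, C=43
Total completion time = 5 + 16 + 29 + 43 = 93

93


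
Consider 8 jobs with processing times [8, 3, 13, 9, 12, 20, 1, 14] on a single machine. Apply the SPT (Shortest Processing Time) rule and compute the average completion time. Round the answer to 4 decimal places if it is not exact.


Sort jobs by processing time (SPT order): [1, 3, 8, 9, 12, 13, 14, 20]
Compute completion times sequentially:
  Job 1: processing = 1, completes at 1
  Job 2: processing = 3, completes at 4
  Job 3: processing = 8, completes at 12
  Job 4: processing = 9, completes at 21
  Job 5: processing = 12, completes at 33
  Job 6: processing = 13, completes at 46
  Job 7: processing = 14, completes at 60
  Job 8: processing = 20, completes at 80
Sum of completion times = 257
Average completion time = 257/8 = 32.125

32.125


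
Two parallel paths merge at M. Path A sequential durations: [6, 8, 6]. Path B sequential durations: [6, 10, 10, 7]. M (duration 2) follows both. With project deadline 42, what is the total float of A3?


Forward pass: ES(A3) = sum of predecessors on chain A = 14
EF = ES + duration = 14 + 6 = 20
Backward pass: LF(M) = deadline = 42; LS(M) = 42 - 2 = 40
LF(A3) = LS(M) - sum(successors on chain A) = 40 - 0 = 40
LS = LF - duration = 40 - 6 = 34
Total float = LS - ES = 34 - 14 = 20

20


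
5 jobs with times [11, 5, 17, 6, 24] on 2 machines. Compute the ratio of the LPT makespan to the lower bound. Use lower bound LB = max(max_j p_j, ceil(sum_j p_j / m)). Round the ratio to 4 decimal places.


LPT order: [24, 17, 11, 6, 5]
Machine loads after assignment: [30, 33]
LPT makespan = 33
Lower bound = max(max_job, ceil(total/2)) = max(24, 32) = 32
Ratio = 33 / 32 = 1.0313

1.0313


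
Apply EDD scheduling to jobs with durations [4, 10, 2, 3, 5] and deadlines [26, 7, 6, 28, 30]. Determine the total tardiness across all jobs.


Sort by due date (EDD order): [(2, 6), (10, 7), (4, 26), (3, 28), (5, 30)]
Compute completion times and tardiness:
  Job 1: p=2, d=6, C=2, tardiness=max(0,2-6)=0
  Job 2: p=10, d=7, C=12, tardiness=max(0,12-7)=5
  Job 3: p=4, d=26, C=16, tardiness=max(0,16-26)=0
  Job 4: p=3, d=28, C=19, tardiness=max(0,19-28)=0
  Job 5: p=5, d=30, C=24, tardiness=max(0,24-30)=0
Total tardiness = 5

5


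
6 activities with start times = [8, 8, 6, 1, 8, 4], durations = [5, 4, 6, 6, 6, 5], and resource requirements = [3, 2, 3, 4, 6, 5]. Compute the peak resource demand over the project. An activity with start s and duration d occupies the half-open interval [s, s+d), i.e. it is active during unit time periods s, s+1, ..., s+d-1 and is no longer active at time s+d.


Each activity i is active on [start_i, start_i + duration_i).
Compute total resource usage per time slot:
  t=0: active resources = [], total = 0
  t=1: active resources = [4], total = 4
  t=2: active resources = [4], total = 4
  t=3: active resources = [4], total = 4
  t=4: active resources = [4, 5], total = 9
  t=5: active resources = [4, 5], total = 9
  t=6: active resources = [3, 4, 5], total = 12
  t=7: active resources = [3, 5], total = 8
  t=8: active resources = [3, 2, 3, 6, 5], total = 19
  t=9: active resources = [3, 2, 3, 6], total = 14
  t=10: active resources = [3, 2, 3, 6], total = 14
  t=11: active resources = [3, 2, 3, 6], total = 14
  t=12: active resources = [3, 6], total = 9
  t=13: active resources = [6], total = 6
Peak resource demand = 19

19
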